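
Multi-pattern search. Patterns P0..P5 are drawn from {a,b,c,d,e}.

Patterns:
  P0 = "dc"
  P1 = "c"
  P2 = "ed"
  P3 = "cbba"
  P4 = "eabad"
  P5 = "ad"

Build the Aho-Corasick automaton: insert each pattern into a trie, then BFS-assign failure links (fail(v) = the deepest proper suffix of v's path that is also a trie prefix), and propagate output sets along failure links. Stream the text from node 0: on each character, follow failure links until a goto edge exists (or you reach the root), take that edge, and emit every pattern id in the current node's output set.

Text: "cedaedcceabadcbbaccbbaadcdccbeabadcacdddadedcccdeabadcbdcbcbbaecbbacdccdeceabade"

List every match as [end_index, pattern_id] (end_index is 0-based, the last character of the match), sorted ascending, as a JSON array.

Build:
Trie (insert patterns):
  n0 'ε': a→13 c→3 d→1 e→4
  n1 'd': c→2
  n2 'dc': ·  [P0 ends]
  n3 'c': b→6  [P1 ends]
  n4 'e': a→9 d→5
  n5 'ed': ·  [P2 ends]
  n6 'cb': b→7
  n7 'cbb': a→8
  n8 'cbba': ·  [P3 ends]
  n9 'ea': b→10
  n10 'eab': a→11
  n11 'eaba': d→12
  n12 'eabad': ·  [P4 ends]
  n13 'a': d→14
  n14 'ad': ·  [P5 ends]

Failure links (BFS by depth):
  fail(1) 'd': from fail(0)=0 chase 'd': 0 ⇒ 0;  out=∅∪out(0)=∅
  fail(3) 'c': from fail(0)=0 chase 'c': 0 ⇒ 0;  out={1}∪out(0)={1}
  fail(4) 'e': from fail(0)=0 chase 'e': 0 ⇒ 0;  out=∅∪out(0)=∅
  fail(13) 'a': from fail(0)=0 chase 'a': 0 ⇒ 0;  out=∅∪out(0)=∅
  fail(2) 'dc': from fail(1)=0 chase 'c': 0 ⇒ 3;  out={0}∪out(3)={0,1}
  fail(5) 'ed': from fail(4)=0 chase 'd': 0 ⇒ 1;  out={2}∪out(1)={2}
  fail(6) 'cb': from fail(3)=0 chase 'b': 0 ⇒ 0;  out=∅∪out(0)=∅
  fail(9) 'ea': from fail(4)=0 chase 'a': 0 ⇒ 13;  out=∅∪out(13)=∅
  fail(14) 'ad': from fail(13)=0 chase 'd': 0 ⇒ 1;  out={5}∪out(1)={5}
  fail(7) 'cbb': from fail(6)=0 chase 'b': 0 ⇒ 0;  out=∅∪out(0)=∅
  fail(10) 'eab': from fail(9)=13 chase 'b': 13→0 ⇒ 0;  out=∅∪out(0)=∅
  fail(8) 'cbba': from fail(7)=0 chase 'a': 0 ⇒ 13;  out={3}∪out(13)={3}
  fail(11) 'eaba': from fail(10)=0 chase 'a': 0 ⇒ 13;  out=∅∪out(13)=∅
  fail(12) 'eabad': from fail(11)=13 chase 'd': 13 ⇒ 14;  out={4}∪out(14)={4,5}

Run:
i=0 'c': node 0→3  emit P1@[0:0]
i=1 'e': node 3→4 (via fail)
i=2 'd': node 4→5  emit P2@[1:2]
i=3 'a': node 5→13 (via fail)
i=4 'e': node 13→4 (via fail)
i=5 'd': node 4→5  emit P2@[4:5]
i=6 'c': node 5→2 (via fail)  emit P0@[5:6],P1@[6:6]
i=7 'c': node 2→3 (via fail)  emit P1@[7:7]
i=8 'e': node 3→4 (via fail)
i=9 'a': node 4→9
i=10 'b': node 9→10
i=11 'a': node 10→11
i=12 'd': node 11→12  emit P4@[8:12],P5@[11:12]
i=13 'c': node 12→2 (via fail)  emit P0@[12:13],P1@[13:13]
i=14 'b': node 2→6 (via fail)
i=15 'b': node 6→7
i=16 'a': node 7→8  emit P3@[13:16]
i=17 'c': node 8→3 (via fail)  emit P1@[17:17]
i=18 'c': node 3→3 (via fail)  emit P1@[18:18]
i=19 'b': node 3→6
i=20 'b': node 6→7
i=21 'a': node 7→8  emit P3@[18:21]
i=22 'a': node 8→13 (via fail)
i=23 'd': node 13→14  emit P5@[22:23]
i=24 'c': node 14→2 (via fail)  emit P0@[23:24],P1@[24:24]
i=25 'd': node 2→1 (via fail)
i=26 'c': node 1→2  emit P0@[25:26],P1@[26:26]
i=27 'c': node 2→3 (via fail)  emit P1@[27:27]
i=28 'b': node 3→6
i=29 'e': node 6→4 (via fail)
i=30 'a': node 4→9
i=31 'b': node 9→10
i=32 'a': node 10→11
i=33 'd': node 11→12  emit P4@[29:33],P5@[32:33]
i=34 'c': node 12→2 (via fail)  emit P0@[33:34],P1@[34:34]
i=35 'a': node 2→13 (via fail)
i=36 'c': node 13→3 (via fail)  emit P1@[36:36]
i=37 'd': node 3→1 (via fail)
i=38 'd': node 1→1 (via fail)
i=39 'd': node 1→1 (via fail)
i=40 'a': node 1→13 (via fail)
i=41 'd': node 13→14  emit P5@[40:41]
i=42 'e': node 14→4 (via fail)
i=43 'd': node 4→5  emit P2@[42:43]
i=44 'c': node 5→2 (via fail)  emit P0@[43:44],P1@[44:44]
i=45 'c': node 2→3 (via fail)  emit P1@[45:45]
i=46 'c': node 3→3 (via fail)  emit P1@[46:46]
i=47 'd': node 3→1 (via fail)
i=48 'e': node 1→4 (via fail)
i=49 'a': node 4→9
i=50 'b': node 9→10
i=51 'a': node 10→11
i=52 'd': node 11→12  emit P4@[48:52],P5@[51:52]
i=53 'c': node 12→2 (via fail)  emit P0@[52:53],P1@[53:53]
i=54 'b': node 2→6 (via fail)
i=55 'd': node 6→1 (via fail)
i=56 'c': node 1→2  emit P0@[55:56],P1@[56:56]
i=57 'b': node 2→6 (via fail)
i=58 'c': node 6→3 (via fail)  emit P1@[58:58]
i=59 'b': node 3→6
i=60 'b': node 6→7
i=61 'a': node 7→8  emit P3@[58:61]
i=62 'e': node 8→4 (via fail)
i=63 'c': node 4→3 (via fail)  emit P1@[63:63]
i=64 'b': node 3→6
i=65 'b': node 6→7
i=66 'a': node 7→8  emit P3@[63:66]
i=67 'c': node 8→3 (via fail)  emit P1@[67:67]
i=68 'd': node 3→1 (via fail)
i=69 'c': node 1→2  emit P0@[68:69],P1@[69:69]
i=70 'c': node 2→3 (via fail)  emit P1@[70:70]
i=71 'd': node 3→1 (via fail)
i=72 'e': node 1→4 (via fail)
i=73 'c': node 4→3 (via fail)  emit P1@[73:73]
i=74 'e': node 3→4 (via fail)
i=75 'a': node 4→9
i=76 'b': node 9→10
i=77 'a': node 10→11
i=78 'd': node 11→12  emit P4@[74:78],P5@[77:78]
i=79 'e': node 12→4 (via fail)

Result: [[0,1],[2,2],[5,2],[6,0],[6,1],[7,1],[12,4],[12,5],[13,0],[13,1],[16,3],[17,1],[18,1],[21,3],[23,5],[24,0],[24,1],[26,0],[26,1],[27,1],[33,4],[33,5],[34,0],[34,1],[36,1],[41,5],[43,2],[44,0],[44,1],[45,1],[46,1],[52,4],[52,5],[53,0],[53,1],[56,0],[56,1],[58,1],[61,3],[63,1],[66,3],[67,1],[69,0],[69,1],[70,1],[73,1],[78,4],[78,5]]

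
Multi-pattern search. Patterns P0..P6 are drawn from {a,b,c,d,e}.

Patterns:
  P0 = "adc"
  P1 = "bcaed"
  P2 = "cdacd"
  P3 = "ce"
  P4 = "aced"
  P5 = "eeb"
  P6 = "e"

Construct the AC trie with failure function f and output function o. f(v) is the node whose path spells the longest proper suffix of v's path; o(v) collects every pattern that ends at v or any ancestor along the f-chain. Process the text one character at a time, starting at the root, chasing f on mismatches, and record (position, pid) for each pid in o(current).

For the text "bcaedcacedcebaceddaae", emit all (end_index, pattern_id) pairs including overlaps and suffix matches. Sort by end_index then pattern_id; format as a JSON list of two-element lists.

Construct AC machine:
Trie nodes:
  0='ε' goto a→1 b→4 c→9 e→18
  1='a' goto c→15 d→2
  2='ad' goto c→3
  3='adc' goto ·  [P0 ends]
  4='b' goto c→5
  5='bc' goto a→6
  6='bca' goto e→7
  7='bcae' goto d→8
  8='bcaed' goto ·  [P1 ends]
  9='c' goto d→10 e→14
  10='cd' goto a→11
  11='cda' goto c→12
  12='cdac' goto d→13
  13='cdacd' goto ·  [P2 ends]
  14='ce' goto ·  [P3 ends]
  15='ac' goto e→16
  16='ace' goto d→17
  17='aced' goto ·  [P4 ends]
  18='e' goto e→19  [P6 ends]
  19='ee' goto b→20
  20='eeb' goto ·  [P5 ends]

BFS fail/out derivation:
  fail(1) 'a': from fail(0)=0 chase 'a': 0 ⇒ 0;  out=∅∪out(0)=∅
  fail(4) 'b': from fail(0)=0 chase 'b': 0 ⇒ 0;  out=∅∪out(0)=∅
  fail(9) 'c': from fail(0)=0 chase 'c': 0 ⇒ 0;  out=∅∪out(0)=∅
  fail(18) 'e': from fail(0)=0 chase 'e': 0 ⇒ 0;  out={6}∪out(0)={6}
  fail(2) 'ad': from fail(1)=0 chase 'd': 0 ⇒ 0;  out=∅∪out(0)=∅
  fail(5) 'bc': from fail(4)=0 chase 'c': 0 ⇒ 9;  out=∅∪out(9)=∅
  fail(10) 'cd': from fail(9)=0 chase 'd': 0 ⇒ 0;  out=∅∪out(0)=∅
  fail(14) 'ce': from fail(9)=0 chase 'e': 0 ⇒ 18;  out={3}∪out(18)={3,6}
  fail(15) 'ac': from fail(1)=0 chase 'c': 0 ⇒ 9;  out=∅∪out(9)=∅
  fail(19) 'ee': from fail(18)=0 chase 'e': 0 ⇒ 18;  out=∅∪out(18)={6}
  fail(3) 'adc': from fail(2)=0 chase 'c': 0 ⇒ 9;  out={0}∪out(9)={0}
  fail(6) 'bca': from fail(5)=9 chase 'a': 9→0 ⇒ 1;  out=∅∪out(1)=∅
  fail(11) 'cda': from fail(10)=0 chase 'a': 0 ⇒ 1;  out=∅∪out(1)=∅
  fail(16) 'ace': from fail(15)=9 chase 'e': 9 ⇒ 14;  out=∅∪out(14)={3,6}
  fail(20) 'eeb': from fail(19)=18 chase 'b': 18→0 ⇒ 4;  out={5}∪out(4)={5}
  fail(7) 'bcae': from fail(6)=1 chase 'e': 1→0 ⇒ 18;  out=∅∪out(18)={6}
  fail(12) 'cdac': from fail(11)=1 chase 'c': 1 ⇒ 15;  out=∅∪out(15)=∅
  fail(17) 'aced': from fail(16)=14 chase 'd': 14→18→0 ⇒ 0;  out={4}∪out(0)={4}
  fail(8) 'bcaed': from fail(7)=18 chase 'd': 18→0 ⇒ 0;  out={1}∪out(0)={1}
  fail(13) 'cdacd': from fail(12)=15 chase 'd': 15→9 ⇒ 10;  out={2}∪out(10)={2}

Run:
i=0 'b': node 0→4
i=1 'c': node 4→5
i=2 'a': node 5→6
i=3 'e': node 6→7  → match P6@[3:3]
i=4 'd': node 7→8  → match P1@[0:4]
i=5 'c': node 8→9 ·f
i=6 'a': node 9→1 ·f
i=7 'c': node 1→15
i=8 'e': node 15→16  → match P3@[7:8],P6@[8:8]
i=9 'd': node 16→17  → match P4@[6:9]
i=10 'c': node 17→9 ·f
i=11 'e': node 9→14  → match P3@[10:11],P6@[11:11]
i=12 'b': node 14→4 ·f
i=13 'a': node 4→1 ·f
i=14 'c': node 1→15
i=15 'e': node 15→16  → match P3@[14:15],P6@[15:15]
i=16 'd': node 16→17  → match P4@[13:16]
i=17 'd': node 17→0 ·f
i=18 'a': node 0→1
i=19 'a': node 1→1 ·f
i=20 'e': node 1→18 ·f  → match P6@[20:20]

Matches: [[3,6],[4,1],[8,3],[8,6],[9,4],[11,3],[11,6],[15,3],[15,6],[16,4],[20,6]]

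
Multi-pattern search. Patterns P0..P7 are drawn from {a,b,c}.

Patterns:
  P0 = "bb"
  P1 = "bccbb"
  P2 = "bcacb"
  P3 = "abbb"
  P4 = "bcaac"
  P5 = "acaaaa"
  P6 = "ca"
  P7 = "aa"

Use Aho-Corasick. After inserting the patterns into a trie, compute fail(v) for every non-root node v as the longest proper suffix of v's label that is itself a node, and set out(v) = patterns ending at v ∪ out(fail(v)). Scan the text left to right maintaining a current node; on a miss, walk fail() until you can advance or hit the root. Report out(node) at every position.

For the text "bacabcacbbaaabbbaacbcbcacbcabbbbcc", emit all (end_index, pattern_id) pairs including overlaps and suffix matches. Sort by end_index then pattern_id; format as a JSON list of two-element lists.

Build automaton:
Trie (insert patterns):
  0='ε' goto a→10 b→1 c→21
  1='b' goto b→2 c→3
  2='bb' goto ·  [P0 ends]
  3='bc' goto a→7 c→4
  4='bcc' goto b→5
  5='bccb' goto b→6
  6='bccbb' goto ·  [P1 ends]
  7='bca' goto a→14 c→8
  8='bcac' goto b→9
  9='bcacb' goto ·  [P2 ends]
  10='a' goto a→23 b→11 c→16
  11='ab' goto b→12
  12='abb' goto b→13
  13='abbb' goto ·  [P3 ends]
  14='bcaa' goto c→15
  15='bcaac' goto ·  [P4 ends]
  16='ac' goto a→17
  17='aca' goto a→18
  18='acaa' goto a→19
  19='acaaa' goto a→20
  20='acaaaa' goto ·  [P5 ends]
  21='c' goto a→22
  22='ca' goto ·  [P6 ends]
  23='aa' goto ·  [P7 ends]

Failure links (BFS by depth):
  n1('b'): parent n0 fail=0; on 'b' 0 → fail=0;  out ∅∪∅=∅
  n10('a'): parent n0 fail=0; on 'a' 0 → fail=0;  out ∅∪∅=∅
  n21('c'): parent n0 fail=0; on 'c' 0 → fail=0;  out ∅∪∅=∅
  n2('bb'): parent n1 fail=0; on 'b' 0 → fail=1;  out {0}∪∅={0}
  n3('bc'): parent n1 fail=0; on 'c' 0 → fail=21;  out ∅∪∅=∅
  n11('ab'): parent n10 fail=0; on 'b' 0 → fail=1;  out ∅∪∅=∅
  n16('ac'): parent n10 fail=0; on 'c' 0 → fail=21;  out ∅∪∅=∅
  n22('ca'): parent n21 fail=0; on 'a' 0 → fail=10;  out {6}∪∅={6}
  n23('aa'): parent n10 fail=0; on 'a' 0 → fail=10;  out {7}∪∅={7}
  n4('bcc'): parent n3 fail=21; on 'c' 21→0 → fail=21;  out ∅∪∅=∅
  n7('bca'): parent n3 fail=21; on 'a' 21 → fail=22;  out ∅∪{6}={6}
  n12('abb'): parent n11 fail=1; on 'b' 1 → fail=2;  out ∅∪{0}={0}
  n17('aca'): parent n16 fail=21; on 'a' 21 → fail=22;  out ∅∪{6}={6}
  n5('bccb'): parent n4 fail=21; on 'b' 21→0 → fail=1;  out ∅∪∅=∅
  n8('bcac'): parent n7 fail=22; on 'c' 22→10 → fail=16;  out ∅∪∅=∅
  n13('abbb'): parent n12 fail=2; on 'b' 2→1 → fail=2;  out {3}∪{0}={0,3}
  n14('bcaa'): parent n7 fail=22; on 'a' 22→10 → fail=23;  out ∅∪{7}={7}
  n18('acaa'): parent n17 fail=22; on 'a' 22→10 → fail=23;  out ∅∪{7}={7}
  n6('bccbb'): parent n5 fail=1; on 'b' 1 → fail=2;  out {1}∪{0}={0,1}
  n9('bcacb'): parent n8 fail=16; on 'b' 16→21→0 → fail=1;  out {2}∪∅={2}
  n15('bcaac'): parent n14 fail=23; on 'c' 23→10 → fail=16;  out {4}∪∅={4}
  n19('acaaa'): parent n18 fail=23; on 'a' 23→10 → fail=23;  out ∅∪{7}={7}
  n20('acaaaa'): parent n19 fail=23; on 'a' 23→10 → fail=23;  out {5}∪{7}={5,7}

Scan:
[0] read 'b'  n0⇒n1
[1] read 'a'  n1⇒n10 (via fail)
[2] read 'c'  n10⇒n16
[3] read 'a'  n16⇒n17  → match P6@[2:3]
[4] read 'b'  n17⇒n11 (via fail)
[5] read 'c'  n11⇒n3 (via fail)
[6] read 'a'  n3⇒n7  → match P6@[5:6]
[7] read 'c'  n7⇒n8
[8] read 'b'  n8⇒n9  → match P2@[4:8]
[9] read 'b'  n9⇒n2 (via fail)  → match P0@[8:9]
[10] read 'a'  n2⇒n10 (via fail)
[11] read 'a'  n10⇒n23  → match P7@[10:11]
[12] read 'a'  n23⇒n23 (via fail)  → match P7@[11:12]
[13] read 'b'  n23⇒n11 (via fail)
[14] read 'b'  n11⇒n12  → match P0@[13:14]
[15] read 'b'  n12⇒n13  → match P0@[14:15],P3@[12:15]
[16] read 'a'  n13⇒n10 (via fail)
[17] read 'a'  n10⇒n23  → match P7@[16:17]
[18] read 'c'  n23⇒n16 (via fail)
[19] read 'b'  n16⇒n1 (via fail)
[20] read 'c'  n1⇒n3
[21] read 'b'  n3⇒n1 (via fail)
[22] read 'c'  n1⇒n3
[23] read 'a'  n3⇒n7  → match P6@[22:23]
[24] read 'c'  n7⇒n8
[25] read 'b'  n8⇒n9  → match P2@[21:25]
[26] read 'c'  n9⇒n3 (via fail)
[27] read 'a'  n3⇒n7  → match P6@[26:27]
[28] read 'b'  n7⇒n11 (via fail)
[29] read 'b'  n11⇒n12  → match P0@[28:29]
[30] read 'b'  n12⇒n13  → match P0@[29:30],P3@[27:30]
[31] read 'b'  n13⇒n2 (via fail)  → match P0@[30:31]
[32] read 'c'  n2⇒n3 (via fail)
[33] read 'c'  n3⇒n4

Result: [[3,6],[6,6],[8,2],[9,0],[11,7],[12,7],[14,0],[15,0],[15,3],[17,7],[23,6],[25,2],[27,6],[29,0],[30,0],[30,3],[31,0]]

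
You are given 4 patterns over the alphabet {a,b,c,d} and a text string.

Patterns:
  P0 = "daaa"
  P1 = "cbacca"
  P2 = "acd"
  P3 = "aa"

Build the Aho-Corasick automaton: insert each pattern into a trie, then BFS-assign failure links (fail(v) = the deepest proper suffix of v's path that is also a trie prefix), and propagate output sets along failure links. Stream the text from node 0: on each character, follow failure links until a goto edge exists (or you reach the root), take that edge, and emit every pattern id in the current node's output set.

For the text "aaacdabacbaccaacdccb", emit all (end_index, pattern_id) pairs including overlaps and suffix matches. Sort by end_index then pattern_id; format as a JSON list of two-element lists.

Construct AC machine:
Trie (insert patterns):
  0='ε' goto a→11 c→5 d→1
  1='d' goto a→2
  2='da' goto a→3
  3='daa' goto a→4
  4='daaa' goto ·  ←P0
  5='c' goto b→6
  6='cb' goto a→7
  7='cba' goto c→8
  8='cbac' goto c→9
  9='cbacc' goto a→10
  10='cbacca' goto ·  ←P1
  11='a' goto a→14 c→12
  12='ac' goto d→13
  13='acd' goto ·  ←P2
  14='aa' goto ·  ←P3

Failure links (BFS by depth):
  fail(1) 'd': from fail(0)=0 chase 'd': 0 ⇒ 0;  out=∅∪out(0)=∅
  fail(5) 'c': from fail(0)=0 chase 'c': 0 ⇒ 0;  out=∅∪out(0)=∅
  fail(11) 'a': from fail(0)=0 chase 'a': 0 ⇒ 0;  out=∅∪out(0)=∅
  fail(2) 'da': from fail(1)=0 chase 'a': 0 ⇒ 11;  out=∅∪out(11)=∅
  fail(6) 'cb': from fail(5)=0 chase 'b': 0 ⇒ 0;  out=∅∪out(0)=∅
  fail(12) 'ac': from fail(11)=0 chase 'c': 0 ⇒ 5;  out=∅∪out(5)=∅
  fail(14) 'aa': from fail(11)=0 chase 'a': 0 ⇒ 11;  out={3}∪out(11)={3}
  fail(3) 'daa': from fail(2)=11 chase 'a': 11 ⇒ 14;  out=∅∪out(14)={3}
  fail(7) 'cba': from fail(6)=0 chase 'a': 0 ⇒ 11;  out=∅∪out(11)=∅
  fail(13) 'acd': from fail(12)=5 chase 'd': 5→0 ⇒ 1;  out={2}∪out(1)={2}
  fail(4) 'daaa': from fail(3)=14 chase 'a': 14→11 ⇒ 14;  out={0}∪out(14)={0,3}
  fail(8) 'cbac': from fail(7)=11 chase 'c': 11 ⇒ 12;  out=∅∪out(12)=∅
  fail(9) 'cbacc': from fail(8)=12 chase 'c': 12→5→0 ⇒ 5;  out=∅∪out(5)=∅
  fail(10) 'cbacca': from fail(9)=5 chase 'a': 5→0 ⇒ 11;  out={1}∪out(11)={1}

Scan:
i=0 'a': node 0→11
i=1 'a': node 11→14  emit P3@[0:1]
i=2 'a': node 14→14 (fail-walked)  emit P3@[1:2]
i=3 'c': node 14→12 (fail-walked)
i=4 'd': node 12→13  emit P2@[2:4]
i=5 'a': node 13→2 (fail-walked)
i=6 'b': node 2→0 (fail-walked)
i=7 'a': node 0→11
i=8 'c': node 11→12
i=9 'b': node 12→6 (fail-walked)
i=10 'a': node 6→7
i=11 'c': node 7→8
i=12 'c': node 8→9
i=13 'a': node 9→10  emit P1@[8:13]
i=14 'a': node 10→14 (fail-walked)  emit P3@[13:14]
i=15 'c': node 14→12 (fail-walked)
i=16 'd': node 12→13  emit P2@[14:16]
i=17 'c': node 13→5 (fail-walked)
i=18 'c': node 5→5 (fail-walked)
i=19 'b': node 5→6

All matches (sorted): [[1,3],[2,3],[4,2],[13,1],[14,3],[16,2]]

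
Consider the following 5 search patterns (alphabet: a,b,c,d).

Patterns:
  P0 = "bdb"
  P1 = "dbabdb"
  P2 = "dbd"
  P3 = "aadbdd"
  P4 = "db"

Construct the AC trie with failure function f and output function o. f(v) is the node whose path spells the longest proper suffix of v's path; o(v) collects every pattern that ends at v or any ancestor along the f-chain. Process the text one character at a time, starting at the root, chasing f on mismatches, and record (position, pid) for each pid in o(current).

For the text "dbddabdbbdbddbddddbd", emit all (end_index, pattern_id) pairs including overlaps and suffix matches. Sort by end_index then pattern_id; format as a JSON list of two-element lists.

Build:
Trie (insert patterns):
  0='ε' goto a→11 b→1 d→4
  1='b' goto d→2
  2='bd' goto b→3
  3='bdb' goto ·  [P0 ends]
  4='d' goto b→5
  5='db' goto a→6 d→10  [P4 ends]
  6='dba' goto b→7
  7='dbab' goto d→8
  8='dbabd' goto b→9
  9='dbabdb' goto ·  [P1 ends]
  10='dbd' goto ·  [P2 ends]
  11='a' goto a→12
  12='aa' goto d→13
  13='aad' goto b→14
  14='aadb' goto d→15
  15='aadbd' goto d→16
  16='aadbdd' goto ·  [P3 ends]

Failure links (BFS by depth):
  fail(1) 'b': from fail(0)=0 chase 'b': 0 ⇒ 0;  out=∅∪out(0)=∅
  fail(4) 'd': from fail(0)=0 chase 'd': 0 ⇒ 0;  out=∅∪out(0)=∅
  fail(11) 'a': from fail(0)=0 chase 'a': 0 ⇒ 0;  out=∅∪out(0)=∅
  fail(2) 'bd': from fail(1)=0 chase 'd': 0 ⇒ 4;  out=∅∪out(4)=∅
  fail(5) 'db': from fail(4)=0 chase 'b': 0 ⇒ 1;  out={4}∪out(1)={4}
  fail(12) 'aa': from fail(11)=0 chase 'a': 0 ⇒ 11;  out=∅∪out(11)=∅
  fail(3) 'bdb': from fail(2)=4 chase 'b': 4 ⇒ 5;  out={0}∪out(5)={0,4}
  fail(6) 'dba': from fail(5)=1 chase 'a': 1→0 ⇒ 11;  out=∅∪out(11)=∅
  fail(10) 'dbd': from fail(5)=1 chase 'd': 1 ⇒ 2;  out={2}∪out(2)={2}
  fail(13) 'aad': from fail(12)=11 chase 'd': 11→0 ⇒ 4;  out=∅∪out(4)=∅
  fail(7) 'dbab': from fail(6)=11 chase 'b': 11→0 ⇒ 1;  out=∅∪out(1)=∅
  fail(14) 'aadb': from fail(13)=4 chase 'b': 4 ⇒ 5;  out=∅∪out(5)={4}
  fail(8) 'dbabd': from fail(7)=1 chase 'd': 1 ⇒ 2;  out=∅∪out(2)=∅
  fail(15) 'aadbd': from fail(14)=5 chase 'd': 5 ⇒ 10;  out=∅∪out(10)={2}
  fail(9) 'dbabdb': from fail(8)=2 chase 'b': 2 ⇒ 3;  out={1}∪out(3)={0,1,4}
  fail(16) 'aadbdd': from fail(15)=10 chase 'd': 10→2→4→0 ⇒ 4;  out={3}∪out(4)={3}

Scan:
[0] read 'd'  n0⇒n4
[1] read 'b'  n4⇒n5  → match P4@[0:1]
[2] read 'd'  n5⇒n10  → match P2@[0:2]
[3] read 'd'  n10⇒n4 ·f
[4] read 'a'  n4⇒n11 ·f
[5] read 'b'  n11⇒n1 ·f
[6] read 'd'  n1⇒n2
[7] read 'b'  n2⇒n3  → match P0@[5:7],P4@[6:7]
[8] read 'b'  n3⇒n1 ·f
[9] read 'd'  n1⇒n2
[10] read 'b'  n2⇒n3  → match P0@[8:10],P4@[9:10]
[11] read 'd'  n3⇒n10 ·f  → match P2@[9:11]
[12] read 'd'  n10⇒n4 ·f
[13] read 'b'  n4⇒n5  → match P4@[12:13]
[14] read 'd'  n5⇒n10  → match P2@[12:14]
[15] read 'd'  n10⇒n4 ·f
[16] read 'd'  n4⇒n4 ·f
[17] read 'd'  n4⇒n4 ·f
[18] read 'b'  n4⇒n5  → match P4@[17:18]
[19] read 'd'  n5⇒n10  → match P2@[17:19]

All matches (sorted): [[1,4],[2,2],[7,0],[7,4],[10,0],[10,4],[11,2],[13,4],[14,2],[18,4],[19,2]]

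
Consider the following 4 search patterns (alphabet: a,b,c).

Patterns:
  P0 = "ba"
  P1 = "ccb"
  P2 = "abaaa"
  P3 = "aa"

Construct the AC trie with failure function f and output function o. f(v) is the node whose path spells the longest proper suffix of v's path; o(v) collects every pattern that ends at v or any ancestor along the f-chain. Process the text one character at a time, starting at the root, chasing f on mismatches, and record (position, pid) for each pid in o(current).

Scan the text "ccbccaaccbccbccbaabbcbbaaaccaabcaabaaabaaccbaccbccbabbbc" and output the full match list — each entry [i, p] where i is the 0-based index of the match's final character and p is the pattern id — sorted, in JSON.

Build automaton:
Trie nodes:
  0='ε' goto a→6 b→1 c→3
  1='b' goto a→2
  2='ba' goto ·  [P0 ends]
  3='c' goto c→4
  4='cc' goto b→5
  5='ccb' goto ·  [P1 ends]
  6='a' goto a→11 b→7
  7='ab' goto a→8
  8='aba' goto a→9
  9='abaa' goto a→10
  10='abaaa' goto ·  [P2 ends]
  11='aa' goto ·  [P3 ends]

BFS fail/out derivation:
  n1('b'): parent n0 fail=0; on 'b' 0 → fail=0;  out ∅∪∅=∅
  n3('c'): parent n0 fail=0; on 'c' 0 → fail=0;  out ∅∪∅=∅
  n6('a'): parent n0 fail=0; on 'a' 0 → fail=0;  out ∅∪∅=∅
  n2('ba'): parent n1 fail=0; on 'a' 0 → fail=6;  out {0}∪∅={0}
  n4('cc'): parent n3 fail=0; on 'c' 0 → fail=3;  out ∅∪∅=∅
  n7('ab'): parent n6 fail=0; on 'b' 0 → fail=1;  out ∅∪∅=∅
  n11('aa'): parent n6 fail=0; on 'a' 0 → fail=6;  out {3}∪∅={3}
  n5('ccb'): parent n4 fail=3; on 'b' 3→0 → fail=1;  out {1}∪∅={1}
  n8('aba'): parent n7 fail=1; on 'a' 1 → fail=2;  out ∅∪{0}={0}
  n9('abaa'): parent n8 fail=2; on 'a' 2→6 → fail=11;  out ∅∪{3}={3}
  n10('abaaa'): parent n9 fail=11; on 'a' 11→6 → fail=11;  out {2}∪{3}={2,3}

Run:
[0] read 'c'  n0⇒n3
[1] read 'c'  n3⇒n4
[2] read 'b'  n4⇒n5  → match P1@[0:2]
[3] read 'c'  n5⇒n3 (fail-walked)
[4] read 'c'  n3⇒n4
[5] read 'a'  n4⇒n6 (fail-walked)
[6] read 'a'  n6⇒n11  → match P3@[5:6]
[7] read 'c'  n11⇒n3 (fail-walked)
[8] read 'c'  n3⇒n4
[9] read 'b'  n4⇒n5  → match P1@[7:9]
[10] read 'c'  n5⇒n3 (fail-walked)
[11] read 'c'  n3⇒n4
[12] read 'b'  n4⇒n5  → match P1@[10:12]
[13] read 'c'  n5⇒n3 (fail-walked)
[14] read 'c'  n3⇒n4
[15] read 'b'  n4⇒n5  → match P1@[13:15]
[16] read 'a'  n5⇒n2 (fail-walked)  → match P0@[15:16]
[17] read 'a'  n2⇒n11 (fail-walked)  → match P3@[16:17]
[18] read 'b'  n11⇒n7 (fail-walked)
[19] read 'b'  n7⇒n1 (fail-walked)
[20] read 'c'  n1⇒n3 (fail-walked)
[21] read 'b'  n3⇒n1 (fail-walked)
[22] read 'b'  n1⇒n1 (fail-walked)
[23] read 'a'  n1⇒n2  → match P0@[22:23]
[24] read 'a'  n2⇒n11 (fail-walked)  → match P3@[23:24]
[25] read 'a'  n11⇒n11 (fail-walked)  → match P3@[24:25]
[26] read 'c'  n11⇒n3 (fail-walked)
[27] read 'c'  n3⇒n4
[28] read 'a'  n4⇒n6 (fail-walked)
[29] read 'a'  n6⇒n11  → match P3@[28:29]
[30] read 'b'  n11⇒n7 (fail-walked)
[31] read 'c'  n7⇒n3 (fail-walked)
[32] read 'a'  n3⇒n6 (fail-walked)
[33] read 'a'  n6⇒n11  → match P3@[32:33]
[34] read 'b'  n11⇒n7 (fail-walked)
[35] read 'a'  n7⇒n8  → match P0@[34:35]
[36] read 'a'  n8⇒n9  → match P3@[35:36]
[37] read 'a'  n9⇒n10  → match P2@[33:37],P3@[36:37]
[38] read 'b'  n10⇒n7 (fail-walked)
[39] read 'a'  n7⇒n8  → match P0@[38:39]
[40] read 'a'  n8⇒n9  → match P3@[39:40]
[41] read 'c'  n9⇒n3 (fail-walked)
[42] read 'c'  n3⇒n4
[43] read 'b'  n4⇒n5  → match P1@[41:43]
[44] read 'a'  n5⇒n2 (fail-walked)  → match P0@[43:44]
[45] read 'c'  n2⇒n3 (fail-walked)
[46] read 'c'  n3⇒n4
[47] read 'b'  n4⇒n5  → match P1@[45:47]
[48] read 'c'  n5⇒n3 (fail-walked)
[49] read 'c'  n3⇒n4
[50] read 'b'  n4⇒n5  → match P1@[48:50]
[51] read 'a'  n5⇒n2 (fail-walked)  → match P0@[50:51]
[52] read 'b'  n2⇒n7 (fail-walked)
[53] read 'b'  n7⇒n1 (fail-walked)
[54] read 'b'  n1⇒n1 (fail-walked)
[55] read 'c'  n1⇒n3 (fail-walked)

Result: [[2,1],[6,3],[9,1],[12,1],[15,1],[16,0],[17,3],[23,0],[24,3],[25,3],[29,3],[33,3],[35,0],[36,3],[37,2],[37,3],[39,0],[40,3],[43,1],[44,0],[47,1],[50,1],[51,0]]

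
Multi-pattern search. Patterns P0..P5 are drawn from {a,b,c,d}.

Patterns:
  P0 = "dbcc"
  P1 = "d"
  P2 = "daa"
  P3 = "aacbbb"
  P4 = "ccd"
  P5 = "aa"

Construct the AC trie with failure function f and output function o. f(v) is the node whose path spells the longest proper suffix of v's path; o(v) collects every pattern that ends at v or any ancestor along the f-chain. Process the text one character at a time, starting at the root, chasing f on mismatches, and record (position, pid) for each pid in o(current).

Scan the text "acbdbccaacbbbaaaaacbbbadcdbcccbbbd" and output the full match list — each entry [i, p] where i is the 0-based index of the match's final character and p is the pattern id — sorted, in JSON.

Construct AC machine:
Trie (insert patterns):
  0='ε' goto a→7 c→13 d→1
  1='d' goto a→5 b→2  ←P1
  2='db' goto c→3
  3='dbc' goto c→4
  4='dbcc' goto ·  ←P0
  5='da' goto a→6
  6='daa' goto ·  ←P2
  7='a' goto a→8
  8='aa' goto c→9  ←P5
  9='aac' goto b→10
  10='aacb' goto b→11
  11='aacbb' goto b→12
  12='aacbbb' goto ·  ←P3
  13='c' goto c→14
  14='cc' goto d→15
  15='ccd' goto ·  ←P4

Failure links (BFS by depth):
  fail(1) 'd': from fail(0)=0 chase 'd': 0 ⇒ 0;  out={1}∪out(0)={1}
  fail(7) 'a': from fail(0)=0 chase 'a': 0 ⇒ 0;  out=∅∪out(0)=∅
  fail(13) 'c': from fail(0)=0 chase 'c': 0 ⇒ 0;  out=∅∪out(0)=∅
  fail(2) 'db': from fail(1)=0 chase 'b': 0 ⇒ 0;  out=∅∪out(0)=∅
  fail(5) 'da': from fail(1)=0 chase 'a': 0 ⇒ 7;  out=∅∪out(7)=∅
  fail(8) 'aa': from fail(7)=0 chase 'a': 0 ⇒ 7;  out={5}∪out(7)={5}
  fail(14) 'cc': from fail(13)=0 chase 'c': 0 ⇒ 13;  out=∅∪out(13)=∅
  fail(3) 'dbc': from fail(2)=0 chase 'c': 0 ⇒ 13;  out=∅∪out(13)=∅
  fail(6) 'daa': from fail(5)=7 chase 'a': 7 ⇒ 8;  out={2}∪out(8)={2,5}
  fail(9) 'aac': from fail(8)=7 chase 'c': 7→0 ⇒ 13;  out=∅∪out(13)=∅
  fail(15) 'ccd': from fail(14)=13 chase 'd': 13→0 ⇒ 1;  out={4}∪out(1)={1,4}
  fail(4) 'dbcc': from fail(3)=13 chase 'c': 13 ⇒ 14;  out={0}∪out(14)={0}
  fail(10) 'aacb': from fail(9)=13 chase 'b': 13→0 ⇒ 0;  out=∅∪out(0)=∅
  fail(11) 'aacbb': from fail(10)=0 chase 'b': 0 ⇒ 0;  out=∅∪out(0)=∅
  fail(12) 'aacbbb': from fail(11)=0 chase 'b': 0 ⇒ 0;  out={3}∪out(0)={3}

Run:
i=0 'a': node 0→7
i=1 'c': node 7→13 (fail-walked)
i=2 'b': node 13→0 (fail-walked)
i=3 'd': node 0→1  → match P1@[3:3]
i=4 'b': node 1→2
i=5 'c': node 2→3
i=6 'c': node 3→4  → match P0@[3:6]
i=7 'a': node 4→7 (fail-walked)
i=8 'a': node 7→8  → match P5@[7:8]
i=9 'c': node 8→9
i=10 'b': node 9→10
i=11 'b': node 10→11
i=12 'b': node 11→12  → match P3@[7:12]
i=13 'a': node 12→7 (fail-walked)
i=14 'a': node 7→8  → match P5@[13:14]
i=15 'a': node 8→8 (fail-walked)  → match P5@[14:15]
i=16 'a': node 8→8 (fail-walked)  → match P5@[15:16]
i=17 'a': node 8→8 (fail-walked)  → match P5@[16:17]
i=18 'c': node 8→9
i=19 'b': node 9→10
i=20 'b': node 10→11
i=21 'b': node 11→12  → match P3@[16:21]
i=22 'a': node 12→7 (fail-walked)
i=23 'd': node 7→1 (fail-walked)  → match P1@[23:23]
i=24 'c': node 1→13 (fail-walked)
i=25 'd': node 13→1 (fail-walked)  → match P1@[25:25]
i=26 'b': node 1→2
i=27 'c': node 2→3
i=28 'c': node 3→4  → match P0@[25:28]
i=29 'c': node 4→14 (fail-walked)
i=30 'b': node 14→0 (fail-walked)
i=31 'b': node 0→0
i=32 'b': node 0→0
i=33 'd': node 0→1  → match P1@[33:33]

All matches (sorted): [[3,1],[6,0],[8,5],[12,3],[14,5],[15,5],[16,5],[17,5],[21,3],[23,1],[25,1],[28,0],[33,1]]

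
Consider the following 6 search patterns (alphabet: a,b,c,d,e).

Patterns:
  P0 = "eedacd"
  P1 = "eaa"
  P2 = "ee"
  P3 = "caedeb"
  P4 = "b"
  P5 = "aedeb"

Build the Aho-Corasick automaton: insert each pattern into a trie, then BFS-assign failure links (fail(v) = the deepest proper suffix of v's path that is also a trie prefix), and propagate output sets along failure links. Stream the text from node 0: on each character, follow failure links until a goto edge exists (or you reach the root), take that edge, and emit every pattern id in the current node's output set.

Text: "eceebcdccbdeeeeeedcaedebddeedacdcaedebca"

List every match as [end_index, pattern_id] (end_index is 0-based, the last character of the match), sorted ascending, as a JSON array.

Construct AC machine:
Trie nodes:
  0='ε' goto a→16 b→15 c→9 e→1
  1='e' goto a→7 e→2
  2='ee' goto d→3  [P2 ends]
  3='eed' goto a→4
  4='eeda' goto c→5
  5='eedac' goto d→6
  6='eedacd' goto ·  [P0 ends]
  7='ea' goto a→8
  8='eaa' goto ·  [P1 ends]
  9='c' goto a→10
  10='ca' goto e→11
  11='cae' goto d→12
  12='caed' goto e→13
  13='caede' goto b→14
  14='caedeb' goto ·  [P3 ends]
  15='b' goto ·  [P4 ends]
  16='a' goto e→17
  17='ae' goto d→18
  18='aed' goto e→19
  19='aede' goto b→20
  20='aedeb' goto ·  [P5 ends]

Failure links (BFS by depth):
  n1('e'): parent n0 fail=0; on 'e' 0 → fail=0;  out ∅∪∅=∅
  n9('c'): parent n0 fail=0; on 'c' 0 → fail=0;  out ∅∪∅=∅
  n15('b'): parent n0 fail=0; on 'b' 0 → fail=0;  out {4}∪∅={4}
  n16('a'): parent n0 fail=0; on 'a' 0 → fail=0;  out ∅∪∅=∅
  n2('ee'): parent n1 fail=0; on 'e' 0 → fail=1;  out {2}∪∅={2}
  n7('ea'): parent n1 fail=0; on 'a' 0 → fail=16;  out ∅∪∅=∅
  n10('ca'): parent n9 fail=0; on 'a' 0 → fail=16;  out ∅∪∅=∅
  n17('ae'): parent n16 fail=0; on 'e' 0 → fail=1;  out ∅∪∅=∅
  n3('eed'): parent n2 fail=1; on 'd' 1→0 → fail=0;  out ∅∪∅=∅
  n8('eaa'): parent n7 fail=16; on 'a' 16→0 → fail=16;  out {1}∪∅={1}
  n11('cae'): parent n10 fail=16; on 'e' 16 → fail=17;  out ∅∪∅=∅
  n18('aed'): parent n17 fail=1; on 'd' 1→0 → fail=0;  out ∅∪∅=∅
  n4('eeda'): parent n3 fail=0; on 'a' 0 → fail=16;  out ∅∪∅=∅
  n12('caed'): parent n11 fail=17; on 'd' 17 → fail=18;  out ∅∪∅=∅
  n19('aede'): parent n18 fail=0; on 'e' 0 → fail=1;  out ∅∪∅=∅
  n5('eedac'): parent n4 fail=16; on 'c' 16→0 → fail=9;  out ∅∪∅=∅
  n13('caede'): parent n12 fail=18; on 'e' 18 → fail=19;  out ∅∪∅=∅
  n20('aedeb'): parent n19 fail=1; on 'b' 1→0 → fail=15;  out {5}∪{4}={4,5}
  n6('eedacd'): parent n5 fail=9; on 'd' 9→0 → fail=0;  out {0}∪∅={0}
  n14('caedeb'): parent n13 fail=19; on 'b' 19 → fail=20;  out {3}∪{4,5}={3,4,5}

Text stream:
pos 0 'e': at 1
pos 1 'c': at 9 (via fail)
pos 2 'e': at 1 (via fail)
pos 3 'e': at 2  ** P2@[2:3]
pos 4 'b': at 15 (via fail)  ** P4@[4:4]
pos 5 'c': at 9 (via fail)
pos 6 'd': at 0 (via fail)
pos 7 'c': at 9
pos 8 'c': at 9 (via fail)
pos 9 'b': at 15 (via fail)  ** P4@[9:9]
pos 10 'd': at 0 (via fail)
pos 11 'e': at 1
pos 12 'e': at 2  ** P2@[11:12]
pos 13 'e': at 2 (via fail)  ** P2@[12:13]
pos 14 'e': at 2 (via fail)  ** P2@[13:14]
pos 15 'e': at 2 (via fail)  ** P2@[14:15]
pos 16 'e': at 2 (via fail)  ** P2@[15:16]
pos 17 'd': at 3
pos 18 'c': at 9 (via fail)
pos 19 'a': at 10
pos 20 'e': at 11
pos 21 'd': at 12
pos 22 'e': at 13
pos 23 'b': at 14  ** P3@[18:23],P4@[23:23],P5@[19:23]
pos 24 'd': at 0 (via fail)
pos 25 'd': at 0
pos 26 'e': at 1
pos 27 'e': at 2  ** P2@[26:27]
pos 28 'd': at 3
pos 29 'a': at 4
pos 30 'c': at 5
pos 31 'd': at 6  ** P0@[26:31]
pos 32 'c': at 9 (via fail)
pos 33 'a': at 10
pos 34 'e': at 11
pos 35 'd': at 12
pos 36 'e': at 13
pos 37 'b': at 14  ** P3@[32:37],P4@[37:37],P5@[33:37]
pos 38 'c': at 9 (via fail)
pos 39 'a': at 10

Matches: [[3,2],[4,4],[9,4],[12,2],[13,2],[14,2],[15,2],[16,2],[23,3],[23,4],[23,5],[27,2],[31,0],[37,3],[37,4],[37,5]]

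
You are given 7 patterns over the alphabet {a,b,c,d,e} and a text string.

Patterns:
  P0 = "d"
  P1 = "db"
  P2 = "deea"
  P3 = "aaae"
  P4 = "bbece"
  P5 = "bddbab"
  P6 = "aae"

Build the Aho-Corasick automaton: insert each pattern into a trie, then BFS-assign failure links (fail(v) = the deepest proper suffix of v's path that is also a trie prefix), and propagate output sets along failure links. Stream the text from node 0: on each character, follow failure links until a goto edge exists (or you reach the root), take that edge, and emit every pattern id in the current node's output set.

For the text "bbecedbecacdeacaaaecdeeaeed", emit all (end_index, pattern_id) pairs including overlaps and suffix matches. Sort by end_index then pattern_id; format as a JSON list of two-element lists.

Construct AC machine:
Trie nodes:
  0='ε' goto a→6 b→10 d→1
  1='d' goto b→2 e→3  [P0 ends]
  2='db' goto ·  [P1 ends]
  3='de' goto e→4
  4='dee' goto a→5
  5='deea' goto ·  [P2 ends]
  6='a' goto a→7
  7='aa' goto a→8 e→20
  8='aaa' goto e→9
  9='aaae' goto ·  [P3 ends]
  10='b' goto b→11 d→15
  11='bb' goto e→12
  12='bbe' goto c→13
  13='bbec' goto e→14
  14='bbece' goto ·  [P4 ends]
  15='bd' goto d→16
  16='bdd' goto b→17
  17='bddb' goto a→18
  18='bddba' goto b→19
  19='bddbab' goto ·  [P5 ends]
  20='aae' goto ·  [P6 ends]

BFS fail/out derivation:
  fail(1) 'd': from fail(0)=0 chase 'd': 0 ⇒ 0;  out={0}∪out(0)={0}
  fail(6) 'a': from fail(0)=0 chase 'a': 0 ⇒ 0;  out=∅∪out(0)=∅
  fail(10) 'b': from fail(0)=0 chase 'b': 0 ⇒ 0;  out=∅∪out(0)=∅
  fail(2) 'db': from fail(1)=0 chase 'b': 0 ⇒ 10;  out={1}∪out(10)={1}
  fail(3) 'de': from fail(1)=0 chase 'e': 0 ⇒ 0;  out=∅∪out(0)=∅
  fail(7) 'aa': from fail(6)=0 chase 'a': 0 ⇒ 6;  out=∅∪out(6)=∅
  fail(11) 'bb': from fail(10)=0 chase 'b': 0 ⇒ 10;  out=∅∪out(10)=∅
  fail(15) 'bd': from fail(10)=0 chase 'd': 0 ⇒ 1;  out=∅∪out(1)={0}
  fail(4) 'dee': from fail(3)=0 chase 'e': 0 ⇒ 0;  out=∅∪out(0)=∅
  fail(8) 'aaa': from fail(7)=6 chase 'a': 6 ⇒ 7;  out=∅∪out(7)=∅
  fail(12) 'bbe': from fail(11)=10 chase 'e': 10→0 ⇒ 0;  out=∅∪out(0)=∅
  fail(16) 'bdd': from fail(15)=1 chase 'd': 1→0 ⇒ 1;  out=∅∪out(1)={0}
  fail(20) 'aae': from fail(7)=6 chase 'e': 6→0 ⇒ 0;  out={6}∪out(0)={6}
  fail(5) 'deea': from fail(4)=0 chase 'a': 0 ⇒ 6;  out={2}∪out(6)={2}
  fail(9) 'aaae': from fail(8)=7 chase 'e': 7 ⇒ 20;  out={3}∪out(20)={3,6}
  fail(13) 'bbec': from fail(12)=0 chase 'c': 0 ⇒ 0;  out=∅∪out(0)=∅
  fail(17) 'bddb': from fail(16)=1 chase 'b': 1 ⇒ 2;  out=∅∪out(2)={1}
  fail(14) 'bbece': from fail(13)=0 chase 'e': 0 ⇒ 0;  out={4}∪out(0)={4}
  fail(18) 'bddba': from fail(17)=2 chase 'a': 2→10→0 ⇒ 6;  out=∅∪out(6)=∅
  fail(19) 'bddbab': from fail(18)=6 chase 'b': 6→0 ⇒ 10;  out={5}∪out(10)={5}

Run:
pos 0 'b': at 10
pos 1 'b': at 11
pos 2 'e': at 12
pos 3 'c': at 13
pos 4 'e': at 14  emit P4@[0:4]
pos 5 'd': at 1 (fail-walked)  emit P0@[5:5]
pos 6 'b': at 2  emit P1@[5:6]
pos 7 'e': at 0 (fail-walked)
pos 8 'c': at 0
pos 9 'a': at 6
pos 10 'c': at 0 (fail-walked)
pos 11 'd': at 1  emit P0@[11:11]
pos 12 'e': at 3
pos 13 'a': at 6 (fail-walked)
pos 14 'c': at 0 (fail-walked)
pos 15 'a': at 6
pos 16 'a': at 7
pos 17 'a': at 8
pos 18 'e': at 9  emit P3@[15:18],P6@[16:18]
pos 19 'c': at 0 (fail-walked)
pos 20 'd': at 1  emit P0@[20:20]
pos 21 'e': at 3
pos 22 'e': at 4
pos 23 'a': at 5  emit P2@[20:23]
pos 24 'e': at 0 (fail-walked)
pos 25 'e': at 0
pos 26 'd': at 1  emit P0@[26:26]

Matches: [[4,4],[5,0],[6,1],[11,0],[18,3],[18,6],[20,0],[23,2],[26,0]]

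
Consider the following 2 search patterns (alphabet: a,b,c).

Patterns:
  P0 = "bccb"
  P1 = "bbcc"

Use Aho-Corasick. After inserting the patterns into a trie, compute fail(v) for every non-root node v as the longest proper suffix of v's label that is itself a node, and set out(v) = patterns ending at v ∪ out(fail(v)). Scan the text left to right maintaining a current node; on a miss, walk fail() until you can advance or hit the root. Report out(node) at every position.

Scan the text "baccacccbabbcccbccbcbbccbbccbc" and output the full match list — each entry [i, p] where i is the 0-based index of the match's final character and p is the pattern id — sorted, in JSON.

Build automaton:
Trie nodes:
  n0 'ε': b→1
  n1 'b': b→5 c→2
  n2 'bc': c→3
  n3 'bcc': b→4
  n4 'bccb': ·  [P0 ends]
  n5 'bb': c→6
  n6 'bbc': c→7
  n7 'bbcc': ·  [P1 ends]

Failure links (BFS by depth):
  n1('b'): parent n0 fail=0; on 'b' 0 → fail=0;  out ∅∪∅=∅
  n2('bc'): parent n1 fail=0; on 'c' 0 → fail=0;  out ∅∪∅=∅
  n5('bb'): parent n1 fail=0; on 'b' 0 → fail=1;  out ∅∪∅=∅
  n3('bcc'): parent n2 fail=0; on 'c' 0 → fail=0;  out ∅∪∅=∅
  n6('bbc'): parent n5 fail=1; on 'c' 1 → fail=2;  out ∅∪∅=∅
  n4('bccb'): parent n3 fail=0; on 'b' 0 → fail=1;  out {0}∪∅={0}
  n7('bbcc'): parent n6 fail=2; on 'c' 2 → fail=3;  out {1}∪∅={1}

Text stream:
pos 0 'b': at 1
pos 1 'a': at 0 (via fail)
pos 2 'c': at 0
pos 3 'c': at 0
pos 4 'a': at 0
pos 5 'c': at 0
pos 6 'c': at 0
pos 7 'c': at 0
pos 8 'b': at 1
pos 9 'a': at 0 (via fail)
pos 10 'b': at 1
pos 11 'b': at 5
pos 12 'c': at 6
pos 13 'c': at 7  ** P1@[10:13]
pos 14 'c': at 0 (via fail)
pos 15 'b': at 1
pos 16 'c': at 2
pos 17 'c': at 3
pos 18 'b': at 4  ** P0@[15:18]
pos 19 'c': at 2 (via fail)
pos 20 'b': at 1 (via fail)
pos 21 'b': at 5
pos 22 'c': at 6
pos 23 'c': at 7  ** P1@[20:23]
pos 24 'b': at 4 (via fail)  ** P0@[21:24]
pos 25 'b': at 5 (via fail)
pos 26 'c': at 6
pos 27 'c': at 7  ** P1@[24:27]
pos 28 'b': at 4 (via fail)  ** P0@[25:28]
pos 29 'c': at 2 (via fail)

Matches: [[13,1],[18,0],[23,1],[24,0],[27,1],[28,0]]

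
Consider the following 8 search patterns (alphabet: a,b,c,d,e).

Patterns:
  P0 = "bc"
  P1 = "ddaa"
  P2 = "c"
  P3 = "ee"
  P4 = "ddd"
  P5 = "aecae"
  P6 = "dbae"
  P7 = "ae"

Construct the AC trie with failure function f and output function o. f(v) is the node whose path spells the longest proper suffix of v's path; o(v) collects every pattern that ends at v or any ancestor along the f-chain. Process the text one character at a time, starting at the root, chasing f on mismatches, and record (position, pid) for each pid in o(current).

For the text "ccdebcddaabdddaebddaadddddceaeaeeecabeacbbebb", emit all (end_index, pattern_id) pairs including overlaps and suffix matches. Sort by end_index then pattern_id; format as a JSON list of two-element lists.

Build:
Trie (insert patterns):
  0='ε' goto a→11 b→1 c→7 d→3 e→8
  1='b' goto c→2
  2='bc' goto ·  [P0 ends]
  3='d' goto b→16 d→4
  4='dd' goto a→5 d→10
  5='dda' goto a→6
  6='ddaa' goto ·  [P1 ends]
  7='c' goto ·  [P2 ends]
  8='e' goto e→9
  9='ee' goto ·  [P3 ends]
  10='ddd' goto ·  [P4 ends]
  11='a' goto e→12
  12='ae' goto c→13  [P7 ends]
  13='aec' goto a→14
  14='aeca' goto e→15
  15='aecae' goto ·  [P5 ends]
  16='db' goto a→17
  17='dba' goto e→18
  18='dbae' goto ·  [P6 ends]

BFS fail/out derivation:
  n1('b'): parent n0 fail=0; on 'b' 0 → fail=0;  out ∅∪∅=∅
  n3('d'): parent n0 fail=0; on 'd' 0 → fail=0;  out ∅∪∅=∅
  n7('c'): parent n0 fail=0; on 'c' 0 → fail=0;  out {2}∪∅={2}
  n8('e'): parent n0 fail=0; on 'e' 0 → fail=0;  out ∅∪∅=∅
  n11('a'): parent n0 fail=0; on 'a' 0 → fail=0;  out ∅∪∅=∅
  n2('bc'): parent n1 fail=0; on 'c' 0 → fail=7;  out {0}∪{2}={0,2}
  n4('dd'): parent n3 fail=0; on 'd' 0 → fail=3;  out ∅∪∅=∅
  n9('ee'): parent n8 fail=0; on 'e' 0 → fail=8;  out {3}∪∅={3}
  n12('ae'): parent n11 fail=0; on 'e' 0 → fail=8;  out {7}∪∅={7}
  n16('db'): parent n3 fail=0; on 'b' 0 → fail=1;  out ∅∪∅=∅
  n5('dda'): parent n4 fail=3; on 'a' 3→0 → fail=11;  out ∅∪∅=∅
  n10('ddd'): parent n4 fail=3; on 'd' 3 → fail=4;  out {4}∪∅={4}
  n13('aec'): parent n12 fail=8; on 'c' 8→0 → fail=7;  out ∅∪{2}={2}
  n17('dba'): parent n16 fail=1; on 'a' 1→0 → fail=11;  out ∅∪∅=∅
  n6('ddaa'): parent n5 fail=11; on 'a' 11→0 → fail=11;  out {1}∪∅={1}
  n14('aeca'): parent n13 fail=7; on 'a' 7→0 → fail=11;  out ∅∪∅=∅
  n18('dbae'): parent n17 fail=11; on 'e' 11 → fail=12;  out {6}∪{7}={6,7}
  n15('aecae'): parent n14 fail=11; on 'e' 11 → fail=12;  out {5}∪{7}={5,7}

Scan:
i=0 'c': node 0→7  → match P2@[0:0]
i=1 'c': node 7→7 (via fail)  → match P2@[1:1]
i=2 'd': node 7→3 (via fail)
i=3 'e': node 3→8 (via fail)
i=4 'b': node 8→1 (via fail)
i=5 'c': node 1→2  → match P0@[4:5],P2@[5:5]
i=6 'd': node 2→3 (via fail)
i=7 'd': node 3→4
i=8 'a': node 4→5
i=9 'a': node 5→6  → match P1@[6:9]
i=10 'b': node 6→1 (via fail)
i=11 'd': node 1→3 (via fail)
i=12 'd': node 3→4
i=13 'd': node 4→10  → match P4@[11:13]
i=14 'a': node 10→5 (via fail)
i=15 'e': node 5→12 (via fail)  → match P7@[14:15]
i=16 'b': node 12→1 (via fail)
i=17 'd': node 1→3 (via fail)
i=18 'd': node 3→4
i=19 'a': node 4→5
i=20 'a': node 5→6  → match P1@[17:20]
i=21 'd': node 6→3 (via fail)
i=22 'd': node 3→4
i=23 'd': node 4→10  → match P4@[21:23]
i=24 'd': node 10→10 (via fail)  → match P4@[22:24]
i=25 'd': node 10→10 (via fail)  → match P4@[23:25]
i=26 'c': node 10→7 (via fail)  → match P2@[26:26]
i=27 'e': node 7→8 (via fail)
i=28 'a': node 8→11 (via fail)
i=29 'e': node 11→12  → match P7@[28:29]
i=30 'a': node 12→11 (via fail)
i=31 'e': node 11→12  → match P7@[30:31]
i=32 'e': node 12→9 (via fail)  → match P3@[31:32]
i=33 'e': node 9→9 (via fail)  → match P3@[32:33]
i=34 'c': node 9→7 (via fail)  → match P2@[34:34]
i=35 'a': node 7→11 (via fail)
i=36 'b': node 11→1 (via fail)
i=37 'e': node 1→8 (via fail)
i=38 'a': node 8→11 (via fail)
i=39 'c': node 11→7 (via fail)  → match P2@[39:39]
i=40 'b': node 7→1 (via fail)
i=41 'b': node 1→1 (via fail)
i=42 'e': node 1→8 (via fail)
i=43 'b': node 8→1 (via fail)
i=44 'b': node 1→1 (via fail)

Matches: [[0,2],[1,2],[5,0],[5,2],[9,1],[13,4],[15,7],[20,1],[23,4],[24,4],[25,4],[26,2],[29,7],[31,7],[32,3],[33,3],[34,2],[39,2]]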